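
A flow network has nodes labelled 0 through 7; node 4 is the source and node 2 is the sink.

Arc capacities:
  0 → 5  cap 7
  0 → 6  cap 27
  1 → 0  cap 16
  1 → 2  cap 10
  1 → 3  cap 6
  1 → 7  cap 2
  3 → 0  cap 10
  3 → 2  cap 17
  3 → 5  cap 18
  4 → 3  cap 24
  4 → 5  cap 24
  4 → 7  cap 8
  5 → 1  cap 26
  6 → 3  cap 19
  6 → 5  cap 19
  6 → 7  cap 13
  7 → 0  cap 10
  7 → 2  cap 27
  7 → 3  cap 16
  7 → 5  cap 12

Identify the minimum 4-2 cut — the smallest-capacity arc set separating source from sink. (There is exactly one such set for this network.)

augment #1: 4→3→2 push 17
augment #2: 4→7→2 push 8
augment #3: 4→5→1→2 push 10
augment #4: 4→5→1→7→2 push 2
augment #5: 4→3→0→6→7→2 push 7
augment #6: 4→5→1→0→6→7→2 push 6
max flow = 50; residual-reachable set from 4 gives S-side
cut edges (S→T): {(1,2), (1,7), (3,2), (4,7), (6,7)} total cap 50

Min-cut arcs: {(1,2), (1,7), (3,2), (4,7), (6,7)} (total capacity 50)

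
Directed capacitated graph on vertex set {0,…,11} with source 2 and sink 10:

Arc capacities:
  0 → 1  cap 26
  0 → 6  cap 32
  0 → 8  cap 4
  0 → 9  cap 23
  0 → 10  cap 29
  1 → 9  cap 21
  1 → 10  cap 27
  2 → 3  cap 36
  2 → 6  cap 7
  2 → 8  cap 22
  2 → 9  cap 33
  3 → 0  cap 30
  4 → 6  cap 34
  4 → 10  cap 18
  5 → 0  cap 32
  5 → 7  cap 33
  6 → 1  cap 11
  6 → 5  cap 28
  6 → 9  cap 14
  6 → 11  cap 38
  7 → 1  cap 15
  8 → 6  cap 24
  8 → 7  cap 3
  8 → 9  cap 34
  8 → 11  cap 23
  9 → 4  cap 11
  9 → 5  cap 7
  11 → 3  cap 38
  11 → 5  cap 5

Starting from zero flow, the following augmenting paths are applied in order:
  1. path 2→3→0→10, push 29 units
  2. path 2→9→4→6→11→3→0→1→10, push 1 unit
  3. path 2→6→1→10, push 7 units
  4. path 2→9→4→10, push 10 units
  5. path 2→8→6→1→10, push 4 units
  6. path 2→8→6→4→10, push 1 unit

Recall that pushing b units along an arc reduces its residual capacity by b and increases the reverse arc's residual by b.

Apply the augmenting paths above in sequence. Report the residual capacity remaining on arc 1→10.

after path 1 (2→3→0→10, push 29): res(1,10)=27
after path 2 (2→9→4→6→11→3→0→1→10, push 1): res(1,10)=26
after path 3 (2→6→1→10, push 7): res(1,10)=19
after path 4 (2→9→4→10, push 10): res(1,10)=19
after path 5 (2→8→6→1→10, push 4): res(1,10)=15
after path 6 (2→8→6→4→10, push 1): res(1,10)=15

Residual capacity of (1,10): 15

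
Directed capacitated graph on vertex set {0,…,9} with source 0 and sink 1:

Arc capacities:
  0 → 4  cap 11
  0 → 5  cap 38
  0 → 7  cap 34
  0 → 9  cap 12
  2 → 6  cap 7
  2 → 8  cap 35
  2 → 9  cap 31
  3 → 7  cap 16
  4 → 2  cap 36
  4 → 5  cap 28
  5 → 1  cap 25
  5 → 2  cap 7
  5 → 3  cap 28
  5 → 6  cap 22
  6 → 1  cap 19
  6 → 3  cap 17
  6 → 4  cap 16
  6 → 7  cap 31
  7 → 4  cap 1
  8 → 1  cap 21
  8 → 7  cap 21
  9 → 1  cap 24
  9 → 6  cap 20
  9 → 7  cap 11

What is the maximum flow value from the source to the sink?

augment #1: 0→5→1 bottleneck 25, total now 25
augment #2: 0→9→1 bottleneck 12, total now 37
augment #3: 0→5→6→1 bottleneck 13, total now 50
augment #4: 0→4→2→6→1 bottleneck 6, total now 56
augment #5: 0→4→2→8→1 bottleneck 5, total now 61
augment #6: 0→7→4→2→8→1 bottleneck 1, total now 62

Maximum flow value: 62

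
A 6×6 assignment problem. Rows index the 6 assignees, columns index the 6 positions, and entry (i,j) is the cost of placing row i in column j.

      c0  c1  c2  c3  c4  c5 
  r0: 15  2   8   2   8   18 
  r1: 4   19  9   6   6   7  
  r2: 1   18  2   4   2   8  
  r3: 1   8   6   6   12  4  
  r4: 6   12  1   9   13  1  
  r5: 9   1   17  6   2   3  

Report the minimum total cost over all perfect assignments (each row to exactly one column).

Minimum assignment cost: 13

optimal assignment: row0→col3 (cost 2), row1→col4 (cost 6), row2→col2 (cost 2), row3→col0 (cost 1), row4→col5 (cost 1), row5→col1 (cost 1)
total = 2 + 6 + 2 + 1 + 1 + 1 = 13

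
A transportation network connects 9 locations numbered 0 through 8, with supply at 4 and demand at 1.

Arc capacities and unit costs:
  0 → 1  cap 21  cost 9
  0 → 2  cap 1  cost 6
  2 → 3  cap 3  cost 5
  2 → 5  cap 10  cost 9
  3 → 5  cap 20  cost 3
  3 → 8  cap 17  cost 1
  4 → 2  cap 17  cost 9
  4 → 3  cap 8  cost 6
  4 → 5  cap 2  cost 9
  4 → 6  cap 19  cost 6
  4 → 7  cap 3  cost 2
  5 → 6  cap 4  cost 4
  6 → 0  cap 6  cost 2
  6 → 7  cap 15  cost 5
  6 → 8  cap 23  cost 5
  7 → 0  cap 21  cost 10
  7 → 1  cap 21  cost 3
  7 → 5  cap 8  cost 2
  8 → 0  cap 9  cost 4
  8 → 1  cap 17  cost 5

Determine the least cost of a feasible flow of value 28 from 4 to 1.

shortest-cost path #1: 4→7→1 push 3 @ unit cost 5 (adds 15)
shortest-cost path #2: 4→3→8→1 push 8 @ unit cost 12 (adds 96)
shortest-cost path #3: 4→6→7→1 push 15 @ unit cost 14 (adds 210)
shortest-cost path #4: 4→6→8→1 push 2 @ unit cost 16 (adds 32)
total cost = 353

Minimum cost for 28 units: 353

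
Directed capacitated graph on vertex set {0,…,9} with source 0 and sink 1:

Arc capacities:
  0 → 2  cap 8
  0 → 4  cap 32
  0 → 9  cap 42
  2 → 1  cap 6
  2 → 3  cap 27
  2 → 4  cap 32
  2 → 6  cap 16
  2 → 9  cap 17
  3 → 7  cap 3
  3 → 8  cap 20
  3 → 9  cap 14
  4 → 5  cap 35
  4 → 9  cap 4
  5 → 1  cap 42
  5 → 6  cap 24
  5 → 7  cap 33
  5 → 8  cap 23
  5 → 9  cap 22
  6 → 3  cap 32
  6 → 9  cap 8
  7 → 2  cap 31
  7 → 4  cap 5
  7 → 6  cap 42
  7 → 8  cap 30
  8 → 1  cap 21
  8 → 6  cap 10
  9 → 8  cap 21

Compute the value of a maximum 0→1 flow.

augment #1: 0→2→1 bottleneck 6, total now 6
augment #2: 0→4→5→1 bottleneck 32, total now 38
augment #3: 0→9→8→1 bottleneck 21, total now 59
augment #4: 0→2→4→5→1 bottleneck 2, total now 61

Maximum flow value: 61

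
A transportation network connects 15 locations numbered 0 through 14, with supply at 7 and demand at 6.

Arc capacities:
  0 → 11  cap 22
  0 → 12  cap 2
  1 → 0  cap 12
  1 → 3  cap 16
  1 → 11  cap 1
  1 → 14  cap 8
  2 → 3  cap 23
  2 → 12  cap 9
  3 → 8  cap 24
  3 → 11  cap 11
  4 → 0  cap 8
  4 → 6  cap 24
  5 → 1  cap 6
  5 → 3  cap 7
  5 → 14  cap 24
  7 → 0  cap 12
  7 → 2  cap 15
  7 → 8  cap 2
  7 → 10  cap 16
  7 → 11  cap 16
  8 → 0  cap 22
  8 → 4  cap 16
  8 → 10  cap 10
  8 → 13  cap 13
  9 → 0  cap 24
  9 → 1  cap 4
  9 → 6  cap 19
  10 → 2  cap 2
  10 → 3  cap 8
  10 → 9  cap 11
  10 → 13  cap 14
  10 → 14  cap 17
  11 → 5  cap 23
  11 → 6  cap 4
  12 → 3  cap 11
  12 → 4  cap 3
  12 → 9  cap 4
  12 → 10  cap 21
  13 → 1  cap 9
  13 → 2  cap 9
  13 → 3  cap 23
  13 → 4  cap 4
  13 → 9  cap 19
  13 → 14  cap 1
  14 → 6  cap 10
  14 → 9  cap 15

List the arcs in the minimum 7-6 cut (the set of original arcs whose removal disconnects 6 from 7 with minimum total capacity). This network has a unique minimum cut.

augment #1: 7→11→6 push 4
augment #2: 7→8→4→6 push 2
augment #3: 7→10→9→6 push 11
augment #4: 7→10→14→6 push 5
augment #5: 7→0→12→4→6 push 2
augment #6: 7→2→12→4→6 push 1
augment #7: 7→2→12→9→6 push 4
augment #8: 7→11→5→14→6 push 5
augment #9: 7→2→3→8→4→6 push 10
augment #10: 7→11→5→14→9→6 push 4
augment #11: 7→11→5→3→8→4→6 push 3
augment #12: 7→0→11→5→3→8→4→6 push 1
augment #13: 7→0→11→5→3→8→13→4→6 push 3
augment #14: 7→0→11→5→14→10→13→4→6 push 1
max flow = 56; residual-reachable set from 7 gives S-side
cut edges (S→T): {(8,4), (9,6), (11,6), (12,4), (13,4), (14,6)} total cap 56

Min-cut arcs: {(8,4), (9,6), (11,6), (12,4), (13,4), (14,6)} (total capacity 56)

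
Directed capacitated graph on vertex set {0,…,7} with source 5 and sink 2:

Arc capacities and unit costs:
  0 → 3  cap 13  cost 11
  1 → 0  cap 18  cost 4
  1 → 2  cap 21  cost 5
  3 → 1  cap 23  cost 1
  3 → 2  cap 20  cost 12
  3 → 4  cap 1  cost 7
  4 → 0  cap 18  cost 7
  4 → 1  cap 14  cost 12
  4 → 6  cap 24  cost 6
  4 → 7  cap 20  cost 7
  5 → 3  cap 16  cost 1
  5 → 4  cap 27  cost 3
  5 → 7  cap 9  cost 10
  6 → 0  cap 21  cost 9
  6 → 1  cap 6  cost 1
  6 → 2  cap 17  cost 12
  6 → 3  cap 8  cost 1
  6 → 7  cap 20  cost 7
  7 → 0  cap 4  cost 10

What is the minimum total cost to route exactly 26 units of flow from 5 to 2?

shortest-cost path #1: 5→3→1→2 push 16 @ unit cost 7 (adds 112)
shortest-cost path #2: 5→4→6→1→2 push 5 @ unit cost 15 (adds 75)
shortest-cost path #3: 5→4→6→2 push 5 @ unit cost 21 (adds 105)
total cost = 292

Minimum cost for 26 units: 292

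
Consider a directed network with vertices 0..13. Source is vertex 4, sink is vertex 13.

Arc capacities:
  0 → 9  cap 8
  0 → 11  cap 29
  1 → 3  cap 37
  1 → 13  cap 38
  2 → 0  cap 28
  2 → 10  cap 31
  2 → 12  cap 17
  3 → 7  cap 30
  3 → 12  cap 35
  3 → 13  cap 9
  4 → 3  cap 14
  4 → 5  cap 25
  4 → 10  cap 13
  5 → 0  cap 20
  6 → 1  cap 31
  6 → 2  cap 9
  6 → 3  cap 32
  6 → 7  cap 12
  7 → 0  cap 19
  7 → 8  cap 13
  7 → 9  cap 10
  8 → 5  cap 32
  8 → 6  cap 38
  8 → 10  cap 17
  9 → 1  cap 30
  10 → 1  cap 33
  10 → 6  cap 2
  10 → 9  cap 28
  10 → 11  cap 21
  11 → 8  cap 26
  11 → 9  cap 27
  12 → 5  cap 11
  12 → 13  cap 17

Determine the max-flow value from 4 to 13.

augment #1: 4→3→13 bottleneck 9, total now 9
augment #2: 4→3→12→13 bottleneck 5, total now 14
augment #3: 4→10→1→13 bottleneck 13, total now 27
augment #4: 4→5→0→9→1→13 bottleneck 8, total now 35
augment #5: 4→5→0→11→9→1→13 bottleneck 12, total now 47

Maximum flow value: 47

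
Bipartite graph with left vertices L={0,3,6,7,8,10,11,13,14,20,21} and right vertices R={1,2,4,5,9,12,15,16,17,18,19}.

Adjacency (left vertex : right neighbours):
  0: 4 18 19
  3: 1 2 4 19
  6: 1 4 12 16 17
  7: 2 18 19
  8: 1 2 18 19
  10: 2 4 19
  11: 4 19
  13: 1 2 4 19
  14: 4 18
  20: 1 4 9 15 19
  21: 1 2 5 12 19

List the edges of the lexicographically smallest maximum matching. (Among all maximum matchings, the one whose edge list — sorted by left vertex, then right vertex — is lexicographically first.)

Lex-smallest maximum matching: {(0,4), (3,1), (6,12), (7,2), (8,18), (10,19), (20,9), (21,5)}

|M| = 8 (so the lex-smallest maximum matching has 8 edges)
process left vertices in ascending order; for each, take the smallest-labelled available neighbour that still permits 8 edges overall, or leave it unmatched if none does
lex-smallest matching: {0-4, 3-1, 6-12, 7-2, 8-18, 10-19, 20-9, 21-5}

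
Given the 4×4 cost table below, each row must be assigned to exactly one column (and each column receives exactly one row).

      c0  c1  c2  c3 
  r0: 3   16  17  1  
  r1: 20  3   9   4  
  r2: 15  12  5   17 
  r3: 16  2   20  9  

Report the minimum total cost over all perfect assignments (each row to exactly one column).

optimal assignment: row0→col0 (cost 3), row1→col3 (cost 4), row2→col2 (cost 5), row3→col1 (cost 2)
total = 3 + 4 + 5 + 2 = 14

Minimum assignment cost: 14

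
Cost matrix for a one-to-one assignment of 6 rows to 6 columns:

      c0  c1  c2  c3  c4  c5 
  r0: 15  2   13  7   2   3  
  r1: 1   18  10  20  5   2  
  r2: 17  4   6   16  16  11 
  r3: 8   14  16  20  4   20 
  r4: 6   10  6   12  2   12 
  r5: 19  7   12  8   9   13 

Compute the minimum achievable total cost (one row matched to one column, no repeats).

optimal assignment: row0→col5 (cost 3), row1→col0 (cost 1), row2→col1 (cost 4), row3→col4 (cost 4), row4→col2 (cost 6), row5→col3 (cost 8)
total = 3 + 1 + 4 + 4 + 6 + 8 = 26

Minimum assignment cost: 26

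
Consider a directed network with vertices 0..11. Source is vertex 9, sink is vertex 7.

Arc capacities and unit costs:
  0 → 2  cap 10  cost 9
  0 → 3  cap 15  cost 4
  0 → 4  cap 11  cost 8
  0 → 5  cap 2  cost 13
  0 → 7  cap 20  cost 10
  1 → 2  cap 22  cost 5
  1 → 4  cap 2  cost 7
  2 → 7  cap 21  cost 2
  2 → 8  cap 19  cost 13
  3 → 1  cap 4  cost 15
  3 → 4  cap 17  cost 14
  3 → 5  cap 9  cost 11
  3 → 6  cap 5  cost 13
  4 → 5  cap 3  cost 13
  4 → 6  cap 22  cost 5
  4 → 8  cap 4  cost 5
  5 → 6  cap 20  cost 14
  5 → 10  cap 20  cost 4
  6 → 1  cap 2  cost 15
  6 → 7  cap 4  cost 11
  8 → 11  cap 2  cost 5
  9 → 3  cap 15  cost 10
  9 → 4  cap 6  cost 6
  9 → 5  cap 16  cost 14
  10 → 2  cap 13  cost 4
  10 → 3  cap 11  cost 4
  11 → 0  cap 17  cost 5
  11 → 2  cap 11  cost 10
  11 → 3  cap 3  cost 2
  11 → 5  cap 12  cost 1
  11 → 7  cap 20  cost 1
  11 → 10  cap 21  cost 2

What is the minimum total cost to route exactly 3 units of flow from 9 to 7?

Minimum cost for 3 units: 56

shortest-cost path #1: 9→4→8→11→7 push 2 @ unit cost 17 (adds 34)
shortest-cost path #2: 9→4→6→7 push 1 @ unit cost 22 (adds 22)
total cost = 56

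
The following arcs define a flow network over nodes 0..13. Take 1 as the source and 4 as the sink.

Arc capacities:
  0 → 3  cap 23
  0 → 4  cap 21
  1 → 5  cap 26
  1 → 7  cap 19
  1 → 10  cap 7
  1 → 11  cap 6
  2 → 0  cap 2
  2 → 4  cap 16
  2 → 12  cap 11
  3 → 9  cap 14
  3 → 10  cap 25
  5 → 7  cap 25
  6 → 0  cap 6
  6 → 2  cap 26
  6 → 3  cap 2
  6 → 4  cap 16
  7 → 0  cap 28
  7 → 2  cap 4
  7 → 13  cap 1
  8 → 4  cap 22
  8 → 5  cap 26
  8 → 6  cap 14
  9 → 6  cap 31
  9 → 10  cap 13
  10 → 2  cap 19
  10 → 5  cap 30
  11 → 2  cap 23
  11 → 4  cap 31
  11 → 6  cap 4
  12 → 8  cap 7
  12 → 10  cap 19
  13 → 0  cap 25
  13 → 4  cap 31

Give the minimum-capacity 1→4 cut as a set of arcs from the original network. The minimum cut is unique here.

Min-cut arcs: {(1,10), (1,11), (7,0), (7,2), (7,13)} (total capacity 46)

augment #1: 1→11→4 push 6
augment #2: 1→7→0→4 push 19
augment #3: 1→10→2→4 push 7
augment #4: 1→5→7→0→4 push 2
augment #5: 1→5→7→2→4 push 4
augment #6: 1→5→7→13→4 push 1
augment #7: 1→5→7→0→3→9→6→4 push 7
max flow = 46; residual-reachable set from 1 gives S-side
cut edges (S→T): {(1,10), (1,11), (7,0), (7,2), (7,13)} total cap 46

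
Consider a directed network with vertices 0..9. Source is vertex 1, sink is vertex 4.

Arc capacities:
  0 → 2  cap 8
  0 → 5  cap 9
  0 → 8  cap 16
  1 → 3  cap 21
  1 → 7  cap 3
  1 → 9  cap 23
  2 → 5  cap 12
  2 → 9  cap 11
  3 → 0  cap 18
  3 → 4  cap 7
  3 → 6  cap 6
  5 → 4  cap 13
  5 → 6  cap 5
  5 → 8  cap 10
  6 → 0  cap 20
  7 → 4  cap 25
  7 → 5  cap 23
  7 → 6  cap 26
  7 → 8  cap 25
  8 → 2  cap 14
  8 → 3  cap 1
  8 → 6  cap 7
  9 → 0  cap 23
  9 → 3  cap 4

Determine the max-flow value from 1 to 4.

augment #1: 1→3→4 bottleneck 7, total now 7
augment #2: 1→7→4 bottleneck 3, total now 10
augment #3: 1→3→0→5→4 bottleneck 9, total now 19
augment #4: 1→3→0→2→5→4 bottleneck 4, total now 23

Maximum flow value: 23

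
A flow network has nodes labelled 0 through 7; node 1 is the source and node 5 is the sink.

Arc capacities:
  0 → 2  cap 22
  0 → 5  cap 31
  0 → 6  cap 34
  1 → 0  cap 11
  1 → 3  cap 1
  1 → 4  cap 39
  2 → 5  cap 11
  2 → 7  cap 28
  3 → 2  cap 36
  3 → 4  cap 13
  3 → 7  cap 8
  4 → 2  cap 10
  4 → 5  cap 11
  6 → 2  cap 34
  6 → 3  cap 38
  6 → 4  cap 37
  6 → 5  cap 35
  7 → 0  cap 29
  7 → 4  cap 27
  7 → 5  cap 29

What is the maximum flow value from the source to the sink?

augment #1: 1→0→5 bottleneck 11, total now 11
augment #2: 1→4→5 bottleneck 11, total now 22
augment #3: 1→3→2→5 bottleneck 1, total now 23
augment #4: 1→4→2→5 bottleneck 10, total now 33

Maximum flow value: 33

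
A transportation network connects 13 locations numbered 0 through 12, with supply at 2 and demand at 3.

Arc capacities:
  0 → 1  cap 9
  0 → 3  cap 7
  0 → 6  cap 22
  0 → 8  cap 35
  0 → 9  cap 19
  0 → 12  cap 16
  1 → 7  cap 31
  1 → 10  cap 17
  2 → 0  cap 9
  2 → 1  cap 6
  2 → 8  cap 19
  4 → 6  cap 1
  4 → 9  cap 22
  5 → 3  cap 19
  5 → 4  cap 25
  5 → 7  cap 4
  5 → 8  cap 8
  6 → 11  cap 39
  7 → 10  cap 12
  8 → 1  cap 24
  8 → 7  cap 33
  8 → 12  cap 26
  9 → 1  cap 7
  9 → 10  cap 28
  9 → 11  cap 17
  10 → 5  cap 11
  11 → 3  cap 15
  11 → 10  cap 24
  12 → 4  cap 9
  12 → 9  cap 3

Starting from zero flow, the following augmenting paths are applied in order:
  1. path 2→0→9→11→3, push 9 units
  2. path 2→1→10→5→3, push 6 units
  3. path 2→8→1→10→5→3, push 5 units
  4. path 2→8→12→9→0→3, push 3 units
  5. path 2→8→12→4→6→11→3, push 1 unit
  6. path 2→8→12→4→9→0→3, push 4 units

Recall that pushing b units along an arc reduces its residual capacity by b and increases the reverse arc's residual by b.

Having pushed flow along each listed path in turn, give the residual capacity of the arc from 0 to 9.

Residual capacity of (0,9): 17

after path 1 (2→0→9→11→3, push 9): res(0,9)=10
after path 2 (2→1→10→5→3, push 6): res(0,9)=10
after path 3 (2→8→1→10→5→3, push 5): res(0,9)=10
after path 4 (2→8→12→9→0→3, push 3): res(0,9)=13
after path 5 (2→8→12→4→6→11→3, push 1): res(0,9)=13
after path 6 (2→8→12→4→9→0→3, push 4): res(0,9)=17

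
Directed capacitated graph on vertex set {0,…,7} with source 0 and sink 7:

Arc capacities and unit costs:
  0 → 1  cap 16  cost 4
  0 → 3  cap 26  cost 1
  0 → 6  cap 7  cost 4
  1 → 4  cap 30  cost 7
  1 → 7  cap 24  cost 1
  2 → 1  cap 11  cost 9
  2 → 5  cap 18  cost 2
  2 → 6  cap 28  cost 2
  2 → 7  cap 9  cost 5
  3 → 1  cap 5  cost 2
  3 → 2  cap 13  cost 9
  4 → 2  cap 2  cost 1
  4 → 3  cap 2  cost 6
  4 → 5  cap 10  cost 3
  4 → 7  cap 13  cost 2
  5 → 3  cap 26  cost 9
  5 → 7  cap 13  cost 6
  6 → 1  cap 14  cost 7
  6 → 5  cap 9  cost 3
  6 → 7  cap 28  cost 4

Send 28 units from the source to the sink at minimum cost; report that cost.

Minimum cost for 28 units: 156

shortest-cost path #1: 0→3→1→7 push 5 @ unit cost 4 (adds 20)
shortest-cost path #2: 0→1→7 push 16 @ unit cost 5 (adds 80)
shortest-cost path #3: 0→6→7 push 7 @ unit cost 8 (adds 56)
total cost = 156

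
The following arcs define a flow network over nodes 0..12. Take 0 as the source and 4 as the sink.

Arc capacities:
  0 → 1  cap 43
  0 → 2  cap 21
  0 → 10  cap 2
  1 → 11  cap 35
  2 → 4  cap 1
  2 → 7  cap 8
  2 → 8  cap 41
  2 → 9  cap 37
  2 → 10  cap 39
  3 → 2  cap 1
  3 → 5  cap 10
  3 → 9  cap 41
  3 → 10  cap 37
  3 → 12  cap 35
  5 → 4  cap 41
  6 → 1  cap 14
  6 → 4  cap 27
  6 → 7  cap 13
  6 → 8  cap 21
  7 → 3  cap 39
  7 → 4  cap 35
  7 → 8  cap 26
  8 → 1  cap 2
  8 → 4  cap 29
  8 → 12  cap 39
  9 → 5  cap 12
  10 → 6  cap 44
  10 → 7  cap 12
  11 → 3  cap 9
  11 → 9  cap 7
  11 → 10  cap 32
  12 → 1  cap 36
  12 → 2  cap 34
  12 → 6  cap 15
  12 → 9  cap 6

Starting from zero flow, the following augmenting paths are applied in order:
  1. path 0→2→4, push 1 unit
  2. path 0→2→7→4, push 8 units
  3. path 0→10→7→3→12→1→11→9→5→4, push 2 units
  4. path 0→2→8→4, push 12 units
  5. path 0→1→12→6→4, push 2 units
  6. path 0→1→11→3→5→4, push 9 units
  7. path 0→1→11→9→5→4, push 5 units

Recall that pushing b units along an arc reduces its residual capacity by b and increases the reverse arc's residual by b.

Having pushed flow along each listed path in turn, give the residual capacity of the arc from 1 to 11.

after path 1 (0→2→4, push 1): res(1,11)=35
after path 2 (0→2→7→4, push 8): res(1,11)=35
after path 3 (0→10→7→3→12→1→11→9→5→4, push 2): res(1,11)=33
after path 4 (0→2→8→4, push 12): res(1,11)=33
after path 5 (0→1→12→6→4, push 2): res(1,11)=33
after path 6 (0→1→11→3→5→4, push 9): res(1,11)=24
after path 7 (0→1→11→9→5→4, push 5): res(1,11)=19

Residual capacity of (1,11): 19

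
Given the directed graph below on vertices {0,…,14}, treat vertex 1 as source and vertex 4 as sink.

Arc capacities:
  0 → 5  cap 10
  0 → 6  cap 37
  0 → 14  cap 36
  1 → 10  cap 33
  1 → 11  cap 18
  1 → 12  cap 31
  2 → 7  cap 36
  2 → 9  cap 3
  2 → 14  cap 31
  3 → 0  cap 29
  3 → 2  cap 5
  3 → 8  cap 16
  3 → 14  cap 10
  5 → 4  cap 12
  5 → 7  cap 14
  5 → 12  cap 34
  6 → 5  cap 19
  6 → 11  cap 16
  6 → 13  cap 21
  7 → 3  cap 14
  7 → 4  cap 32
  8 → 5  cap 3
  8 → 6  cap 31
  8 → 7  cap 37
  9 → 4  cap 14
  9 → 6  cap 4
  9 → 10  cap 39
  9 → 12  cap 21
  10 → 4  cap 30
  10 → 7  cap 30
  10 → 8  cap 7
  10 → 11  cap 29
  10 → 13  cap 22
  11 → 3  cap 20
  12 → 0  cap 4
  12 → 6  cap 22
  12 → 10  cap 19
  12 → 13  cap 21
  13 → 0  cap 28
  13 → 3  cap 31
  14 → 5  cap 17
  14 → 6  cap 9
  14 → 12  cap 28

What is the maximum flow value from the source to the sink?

augment #1: 1→10→4 bottleneck 30, total now 30
augment #2: 1→10→7→4 bottleneck 3, total now 33
augment #3: 1→12→0→5→4 bottleneck 4, total now 37
augment #4: 1→12→6→5→4 bottleneck 8, total now 45
augment #5: 1→12→10→7→4 bottleneck 19, total now 64
augment #6: 1→11→3→2→7→4 bottleneck 5, total now 69
augment #7: 1→11→3→8→7→4 bottleneck 5, total now 74
augment #8: 1→11→3→8→7→2→9→4 bottleneck 3, total now 77

Maximum flow value: 77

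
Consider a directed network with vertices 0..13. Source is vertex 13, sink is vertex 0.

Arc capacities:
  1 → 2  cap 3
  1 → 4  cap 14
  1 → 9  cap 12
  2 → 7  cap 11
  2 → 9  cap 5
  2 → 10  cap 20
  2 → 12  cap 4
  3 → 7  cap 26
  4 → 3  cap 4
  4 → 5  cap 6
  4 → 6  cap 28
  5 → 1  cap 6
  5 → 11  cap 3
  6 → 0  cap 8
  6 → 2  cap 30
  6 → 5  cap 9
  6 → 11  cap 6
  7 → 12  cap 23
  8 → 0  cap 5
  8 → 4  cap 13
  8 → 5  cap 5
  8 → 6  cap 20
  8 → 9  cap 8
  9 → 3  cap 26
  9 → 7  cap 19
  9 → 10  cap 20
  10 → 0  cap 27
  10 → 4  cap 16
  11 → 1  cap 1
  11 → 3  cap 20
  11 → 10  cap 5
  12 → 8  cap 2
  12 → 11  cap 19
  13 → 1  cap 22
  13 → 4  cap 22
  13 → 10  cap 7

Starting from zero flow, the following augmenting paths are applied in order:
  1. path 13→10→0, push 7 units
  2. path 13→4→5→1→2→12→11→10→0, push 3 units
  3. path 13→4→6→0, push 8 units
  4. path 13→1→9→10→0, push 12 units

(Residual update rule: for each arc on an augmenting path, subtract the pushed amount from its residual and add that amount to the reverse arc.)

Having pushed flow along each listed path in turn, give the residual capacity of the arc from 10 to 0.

after path 1 (13→10→0, push 7): res(10,0)=20
after path 2 (13→4→5→1→2→12→11→10→0, push 3): res(10,0)=17
after path 3 (13→4→6→0, push 8): res(10,0)=17
after path 4 (13→1→9→10→0, push 12): res(10,0)=5

Residual capacity of (10,0): 5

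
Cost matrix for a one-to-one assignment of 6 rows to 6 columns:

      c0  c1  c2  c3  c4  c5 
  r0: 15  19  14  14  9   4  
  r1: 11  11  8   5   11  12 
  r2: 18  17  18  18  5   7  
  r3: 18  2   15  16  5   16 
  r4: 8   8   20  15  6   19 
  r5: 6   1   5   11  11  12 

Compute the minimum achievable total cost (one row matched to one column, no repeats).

Minimum assignment cost: 29

optimal assignment: row0→col5 (cost 4), row1→col3 (cost 5), row2→col4 (cost 5), row3→col1 (cost 2), row4→col0 (cost 8), row5→col2 (cost 5)
total = 4 + 5 + 5 + 2 + 8 + 5 = 29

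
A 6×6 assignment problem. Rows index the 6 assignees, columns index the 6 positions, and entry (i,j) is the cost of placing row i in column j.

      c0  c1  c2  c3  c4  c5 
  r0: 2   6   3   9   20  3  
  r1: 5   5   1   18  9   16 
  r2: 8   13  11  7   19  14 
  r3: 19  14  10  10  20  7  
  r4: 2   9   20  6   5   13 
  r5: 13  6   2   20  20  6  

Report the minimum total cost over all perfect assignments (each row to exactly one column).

one of 2 optimal assignments: row0→col0 (cost 2), row1→col1 (cost 5), row2→col3 (cost 7), row3→col5 (cost 7), row4→col4 (cost 5), row5→col2 (cost 2)
total = 2 + 5 + 7 + 7 + 5 + 2 = 28

Minimum assignment cost: 28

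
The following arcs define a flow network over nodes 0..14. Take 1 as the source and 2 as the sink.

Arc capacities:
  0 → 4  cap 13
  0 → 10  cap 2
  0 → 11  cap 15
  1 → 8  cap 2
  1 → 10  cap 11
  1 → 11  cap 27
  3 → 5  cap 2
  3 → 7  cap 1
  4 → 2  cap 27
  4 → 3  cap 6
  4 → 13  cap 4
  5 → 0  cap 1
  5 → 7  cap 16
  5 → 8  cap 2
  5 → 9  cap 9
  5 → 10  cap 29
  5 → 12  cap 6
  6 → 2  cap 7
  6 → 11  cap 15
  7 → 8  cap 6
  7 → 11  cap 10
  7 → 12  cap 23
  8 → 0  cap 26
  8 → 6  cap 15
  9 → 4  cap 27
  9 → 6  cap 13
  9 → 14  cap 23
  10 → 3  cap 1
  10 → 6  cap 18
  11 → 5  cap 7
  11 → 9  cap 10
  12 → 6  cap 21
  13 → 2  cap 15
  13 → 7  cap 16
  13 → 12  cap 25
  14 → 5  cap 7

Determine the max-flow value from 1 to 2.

augment #1: 1→8→6→2 bottleneck 2, total now 2
augment #2: 1→10→6→2 bottleneck 5, total now 7
augment #3: 1→11→9→4→2 bottleneck 10, total now 17
augment #4: 1→11→5→0→4→2 bottleneck 1, total now 18
augment #5: 1→11→5→9→4→2 bottleneck 6, total now 24
augment #6: 1→10→3→5→9→4→2 bottleneck 1, total now 25
augment #7: 1→10→6→8→0→4→2 bottleneck 2, total now 27

Maximum flow value: 27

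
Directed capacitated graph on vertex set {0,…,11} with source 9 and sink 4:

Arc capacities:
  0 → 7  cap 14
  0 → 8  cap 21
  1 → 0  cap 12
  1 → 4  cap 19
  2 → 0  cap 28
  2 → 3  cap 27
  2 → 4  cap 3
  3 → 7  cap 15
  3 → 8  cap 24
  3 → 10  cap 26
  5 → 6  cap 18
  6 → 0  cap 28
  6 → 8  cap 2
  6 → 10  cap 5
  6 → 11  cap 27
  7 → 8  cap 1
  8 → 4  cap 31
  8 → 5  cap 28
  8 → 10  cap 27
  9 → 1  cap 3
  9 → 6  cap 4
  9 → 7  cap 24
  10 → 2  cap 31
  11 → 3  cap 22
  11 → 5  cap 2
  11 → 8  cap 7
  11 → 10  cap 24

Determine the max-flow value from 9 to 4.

Maximum flow value: 8

augment #1: 9→1→4 bottleneck 3, total now 3
augment #2: 9→6→8→4 bottleneck 2, total now 5
augment #3: 9→7→8→4 bottleneck 1, total now 6
augment #4: 9→6→0→8→4 bottleneck 2, total now 8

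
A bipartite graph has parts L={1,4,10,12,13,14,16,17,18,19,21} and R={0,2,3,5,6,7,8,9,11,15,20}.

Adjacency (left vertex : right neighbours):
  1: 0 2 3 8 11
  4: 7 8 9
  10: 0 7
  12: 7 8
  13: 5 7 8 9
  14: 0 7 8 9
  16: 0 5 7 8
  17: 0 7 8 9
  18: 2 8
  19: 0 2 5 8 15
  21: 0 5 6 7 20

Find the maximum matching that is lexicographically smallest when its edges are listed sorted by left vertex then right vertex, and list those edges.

Lex-smallest maximum matching: {(1,3), (4,7), (10,0), (12,8), (13,5), (14,9), (18,2), (19,15), (21,6)}

|M| = 9 (so the lex-smallest maximum matching has 9 edges)
process left vertices in ascending order; for each, take the smallest-labelled available neighbour that still permits 9 edges overall, or leave it unmatched if none does
lex-smallest matching: {1-3, 4-7, 10-0, 12-8, 13-5, 14-9, 18-2, 19-15, 21-6}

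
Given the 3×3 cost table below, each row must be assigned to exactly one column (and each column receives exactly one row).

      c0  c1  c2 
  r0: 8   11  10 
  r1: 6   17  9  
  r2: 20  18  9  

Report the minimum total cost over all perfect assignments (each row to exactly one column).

Minimum assignment cost: 26

optimal assignment: row0→col1 (cost 11), row1→col0 (cost 6), row2→col2 (cost 9)
total = 11 + 6 + 9 = 26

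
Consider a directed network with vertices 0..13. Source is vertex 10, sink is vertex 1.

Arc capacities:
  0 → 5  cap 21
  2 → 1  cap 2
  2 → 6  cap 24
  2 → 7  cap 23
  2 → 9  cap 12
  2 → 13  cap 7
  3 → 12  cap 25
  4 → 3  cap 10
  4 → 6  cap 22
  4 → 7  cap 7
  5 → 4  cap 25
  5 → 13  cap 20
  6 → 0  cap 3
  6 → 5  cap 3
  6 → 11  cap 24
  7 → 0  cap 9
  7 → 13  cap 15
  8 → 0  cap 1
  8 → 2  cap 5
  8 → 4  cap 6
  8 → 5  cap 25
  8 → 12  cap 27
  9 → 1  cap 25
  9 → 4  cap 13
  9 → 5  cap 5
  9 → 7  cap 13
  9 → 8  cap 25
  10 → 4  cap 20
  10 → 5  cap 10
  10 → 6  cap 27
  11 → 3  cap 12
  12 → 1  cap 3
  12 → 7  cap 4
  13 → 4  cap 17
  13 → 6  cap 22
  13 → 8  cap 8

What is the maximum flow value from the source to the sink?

Maximum flow value: 8

augment #1: 10→4→3→12→1 bottleneck 3, total now 3
augment #2: 10→5→13→8→2→1 bottleneck 2, total now 5
augment #3: 10→5→13→8→2→9→1 bottleneck 3, total now 8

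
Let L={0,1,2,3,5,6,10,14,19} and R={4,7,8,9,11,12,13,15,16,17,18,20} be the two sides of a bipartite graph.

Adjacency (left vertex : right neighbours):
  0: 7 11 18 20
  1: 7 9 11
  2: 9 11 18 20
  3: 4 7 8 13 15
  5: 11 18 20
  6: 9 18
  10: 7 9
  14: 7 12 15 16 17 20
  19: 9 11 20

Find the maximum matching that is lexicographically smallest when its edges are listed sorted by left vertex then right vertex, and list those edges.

|M| = 7 (so the lex-smallest maximum matching has 7 edges)
process left vertices in ascending order; for each, take the smallest-labelled available neighbour that still permits 7 edges overall, or leave it unmatched if none does
lex-smallest matching: {0-7, 1-9, 2-11, 3-4, 5-18, 14-12, 19-20}

Lex-smallest maximum matching: {(0,7), (1,9), (2,11), (3,4), (5,18), (14,12), (19,20)}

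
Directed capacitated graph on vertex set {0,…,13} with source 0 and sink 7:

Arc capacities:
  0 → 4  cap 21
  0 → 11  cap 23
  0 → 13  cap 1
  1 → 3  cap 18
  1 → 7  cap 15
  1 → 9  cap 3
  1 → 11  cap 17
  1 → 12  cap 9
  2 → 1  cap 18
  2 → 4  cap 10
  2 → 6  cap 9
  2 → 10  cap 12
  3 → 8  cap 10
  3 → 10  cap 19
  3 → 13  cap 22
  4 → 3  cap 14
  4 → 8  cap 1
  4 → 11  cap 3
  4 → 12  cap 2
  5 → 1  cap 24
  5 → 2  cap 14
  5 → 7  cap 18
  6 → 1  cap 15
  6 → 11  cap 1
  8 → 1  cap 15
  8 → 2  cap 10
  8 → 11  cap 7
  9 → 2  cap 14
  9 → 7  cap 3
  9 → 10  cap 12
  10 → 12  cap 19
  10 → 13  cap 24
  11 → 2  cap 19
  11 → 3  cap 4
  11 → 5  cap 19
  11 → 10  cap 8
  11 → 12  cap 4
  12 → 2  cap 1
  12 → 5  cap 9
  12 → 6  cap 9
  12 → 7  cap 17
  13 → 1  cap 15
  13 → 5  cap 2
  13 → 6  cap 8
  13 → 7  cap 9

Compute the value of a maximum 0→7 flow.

Maximum flow value: 44

augment #1: 0→13→7 bottleneck 1, total now 1
augment #2: 0→4→12→7 bottleneck 2, total now 3
augment #3: 0→11→5→7 bottleneck 18, total now 21
augment #4: 0→11→12→7 bottleneck 4, total now 25
augment #5: 0→4→3→13→7 bottleneck 8, total now 33
augment #6: 0→4→8→1→7 bottleneck 1, total now 34
augment #7: 0→11→2→1→7 bottleneck 1, total now 35
augment #8: 0→4→3→8→1→7 bottleneck 6, total now 41
augment #9: 0→4→11→2→1→7 bottleneck 3, total now 44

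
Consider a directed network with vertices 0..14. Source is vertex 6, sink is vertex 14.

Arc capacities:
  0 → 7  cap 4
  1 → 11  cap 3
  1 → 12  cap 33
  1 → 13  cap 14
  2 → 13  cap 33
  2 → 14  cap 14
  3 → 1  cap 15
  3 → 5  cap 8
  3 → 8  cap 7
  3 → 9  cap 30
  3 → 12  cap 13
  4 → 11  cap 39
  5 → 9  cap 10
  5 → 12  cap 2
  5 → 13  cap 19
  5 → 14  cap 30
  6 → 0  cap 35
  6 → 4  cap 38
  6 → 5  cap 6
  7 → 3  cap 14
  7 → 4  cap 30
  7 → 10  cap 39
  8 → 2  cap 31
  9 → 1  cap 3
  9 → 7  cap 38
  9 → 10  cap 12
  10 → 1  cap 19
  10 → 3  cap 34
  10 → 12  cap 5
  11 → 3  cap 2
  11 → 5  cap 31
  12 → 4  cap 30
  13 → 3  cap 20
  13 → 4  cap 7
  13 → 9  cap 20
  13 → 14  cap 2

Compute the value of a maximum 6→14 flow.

Maximum flow value: 39

augment #1: 6→5→14 bottleneck 6, total now 6
augment #2: 6→4→11→5→14 bottleneck 24, total now 30
augment #3: 6→4→11→5→13→14 bottleneck 2, total now 32
augment #4: 6→0→7→3→8→2→14 bottleneck 4, total now 36
augment #5: 6→4→11→3→8→2→14 bottleneck 2, total now 38
augment #6: 6→4→11→5→13→3→8→2→14 bottleneck 1, total now 39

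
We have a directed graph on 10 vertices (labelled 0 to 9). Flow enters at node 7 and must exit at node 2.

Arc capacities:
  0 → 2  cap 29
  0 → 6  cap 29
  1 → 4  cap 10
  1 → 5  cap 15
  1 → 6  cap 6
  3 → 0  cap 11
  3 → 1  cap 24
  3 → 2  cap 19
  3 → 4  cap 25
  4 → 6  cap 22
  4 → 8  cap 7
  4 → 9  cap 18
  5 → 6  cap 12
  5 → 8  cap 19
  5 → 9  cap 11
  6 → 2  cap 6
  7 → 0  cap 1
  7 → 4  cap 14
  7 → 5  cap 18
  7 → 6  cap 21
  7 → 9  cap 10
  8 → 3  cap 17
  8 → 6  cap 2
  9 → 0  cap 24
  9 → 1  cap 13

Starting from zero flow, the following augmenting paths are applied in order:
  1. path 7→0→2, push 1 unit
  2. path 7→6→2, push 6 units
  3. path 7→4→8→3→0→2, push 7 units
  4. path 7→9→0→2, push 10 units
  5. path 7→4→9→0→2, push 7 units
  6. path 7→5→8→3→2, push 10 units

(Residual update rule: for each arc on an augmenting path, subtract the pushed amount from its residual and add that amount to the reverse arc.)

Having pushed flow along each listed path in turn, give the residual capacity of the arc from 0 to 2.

after path 1 (7→0→2, push 1): res(0,2)=28
after path 2 (7→6→2, push 6): res(0,2)=28
after path 3 (7→4→8→3→0→2, push 7): res(0,2)=21
after path 4 (7→9→0→2, push 10): res(0,2)=11
after path 5 (7→4→9→0→2, push 7): res(0,2)=4
after path 6 (7→5→8→3→2, push 10): res(0,2)=4

Residual capacity of (0,2): 4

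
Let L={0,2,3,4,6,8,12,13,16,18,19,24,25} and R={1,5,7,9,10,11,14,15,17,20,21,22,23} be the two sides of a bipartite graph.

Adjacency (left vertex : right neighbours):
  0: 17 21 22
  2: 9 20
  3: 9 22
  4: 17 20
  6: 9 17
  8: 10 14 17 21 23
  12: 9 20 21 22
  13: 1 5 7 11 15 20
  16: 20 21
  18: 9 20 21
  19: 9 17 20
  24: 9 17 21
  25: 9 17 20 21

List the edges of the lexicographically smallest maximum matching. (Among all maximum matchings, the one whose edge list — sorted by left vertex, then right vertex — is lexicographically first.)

|M| = 7 (so the lex-smallest maximum matching has 7 edges)
process left vertices in ascending order; for each, take the smallest-labelled available neighbour that still permits 7 edges overall, or leave it unmatched if none does
lex-smallest matching: {0-17, 2-9, 3-22, 4-20, 8-10, 12-21, 13-1}

Lex-smallest maximum matching: {(0,17), (2,9), (3,22), (4,20), (8,10), (12,21), (13,1)}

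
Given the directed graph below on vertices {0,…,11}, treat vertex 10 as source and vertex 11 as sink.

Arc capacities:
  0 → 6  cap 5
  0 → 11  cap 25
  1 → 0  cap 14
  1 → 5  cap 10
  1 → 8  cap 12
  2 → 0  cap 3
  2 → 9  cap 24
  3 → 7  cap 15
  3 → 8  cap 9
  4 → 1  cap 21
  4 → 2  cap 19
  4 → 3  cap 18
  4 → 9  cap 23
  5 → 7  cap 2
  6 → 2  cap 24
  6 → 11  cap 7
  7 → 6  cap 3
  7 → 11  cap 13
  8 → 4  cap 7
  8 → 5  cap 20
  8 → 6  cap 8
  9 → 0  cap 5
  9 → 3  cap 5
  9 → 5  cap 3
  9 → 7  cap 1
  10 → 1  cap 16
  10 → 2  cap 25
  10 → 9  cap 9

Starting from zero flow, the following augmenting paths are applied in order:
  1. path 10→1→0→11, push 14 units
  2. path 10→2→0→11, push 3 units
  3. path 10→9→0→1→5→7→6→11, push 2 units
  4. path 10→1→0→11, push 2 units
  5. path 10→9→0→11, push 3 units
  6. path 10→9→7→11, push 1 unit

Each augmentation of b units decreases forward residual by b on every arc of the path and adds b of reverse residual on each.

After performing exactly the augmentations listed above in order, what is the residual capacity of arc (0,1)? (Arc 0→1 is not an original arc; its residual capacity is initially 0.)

after path 1 (10→1→0→11, push 14): res(0,1)=14
after path 2 (10→2→0→11, push 3): res(0,1)=14
after path 3 (10→9→0→1→5→7→6→11, push 2): res(0,1)=12
after path 4 (10→1→0→11, push 2): res(0,1)=14
after path 5 (10→9→0→11, push 3): res(0,1)=14
after path 6 (10→9→7→11, push 1): res(0,1)=14

Residual capacity of (0,1): 14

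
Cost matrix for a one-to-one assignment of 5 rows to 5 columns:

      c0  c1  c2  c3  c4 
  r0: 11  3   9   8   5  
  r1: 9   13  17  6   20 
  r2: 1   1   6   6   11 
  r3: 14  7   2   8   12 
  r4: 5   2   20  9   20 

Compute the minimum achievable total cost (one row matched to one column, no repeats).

optimal assignment: row0→col4 (cost 5), row1→col3 (cost 6), row2→col0 (cost 1), row3→col2 (cost 2), row4→col1 (cost 2)
total = 5 + 6 + 1 + 2 + 2 = 16

Minimum assignment cost: 16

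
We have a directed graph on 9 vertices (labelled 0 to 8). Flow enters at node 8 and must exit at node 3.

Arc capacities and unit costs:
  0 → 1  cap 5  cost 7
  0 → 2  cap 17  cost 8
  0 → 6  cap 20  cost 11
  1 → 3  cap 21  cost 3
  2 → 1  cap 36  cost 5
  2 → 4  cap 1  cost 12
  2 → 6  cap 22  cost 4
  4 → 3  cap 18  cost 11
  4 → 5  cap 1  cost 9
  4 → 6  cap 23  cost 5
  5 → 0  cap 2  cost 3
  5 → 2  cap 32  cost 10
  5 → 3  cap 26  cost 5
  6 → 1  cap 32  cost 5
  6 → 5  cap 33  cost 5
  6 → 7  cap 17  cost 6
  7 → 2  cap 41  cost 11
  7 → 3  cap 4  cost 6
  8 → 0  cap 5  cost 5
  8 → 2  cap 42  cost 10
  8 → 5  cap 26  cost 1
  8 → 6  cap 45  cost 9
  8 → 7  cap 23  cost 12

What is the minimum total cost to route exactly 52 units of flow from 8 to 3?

Minimum cost for 52 units: 608

shortest-cost path #1: 8→5→3 push 26 @ unit cost 6 (adds 156)
shortest-cost path #2: 8→0→1→3 push 5 @ unit cost 15 (adds 75)
shortest-cost path #3: 8→6→1→3 push 16 @ unit cost 17 (adds 272)
shortest-cost path #4: 8→7→3 push 4 @ unit cost 18 (adds 72)
shortest-cost path #5: 8→2→4→3 push 1 @ unit cost 33 (adds 33)
total cost = 608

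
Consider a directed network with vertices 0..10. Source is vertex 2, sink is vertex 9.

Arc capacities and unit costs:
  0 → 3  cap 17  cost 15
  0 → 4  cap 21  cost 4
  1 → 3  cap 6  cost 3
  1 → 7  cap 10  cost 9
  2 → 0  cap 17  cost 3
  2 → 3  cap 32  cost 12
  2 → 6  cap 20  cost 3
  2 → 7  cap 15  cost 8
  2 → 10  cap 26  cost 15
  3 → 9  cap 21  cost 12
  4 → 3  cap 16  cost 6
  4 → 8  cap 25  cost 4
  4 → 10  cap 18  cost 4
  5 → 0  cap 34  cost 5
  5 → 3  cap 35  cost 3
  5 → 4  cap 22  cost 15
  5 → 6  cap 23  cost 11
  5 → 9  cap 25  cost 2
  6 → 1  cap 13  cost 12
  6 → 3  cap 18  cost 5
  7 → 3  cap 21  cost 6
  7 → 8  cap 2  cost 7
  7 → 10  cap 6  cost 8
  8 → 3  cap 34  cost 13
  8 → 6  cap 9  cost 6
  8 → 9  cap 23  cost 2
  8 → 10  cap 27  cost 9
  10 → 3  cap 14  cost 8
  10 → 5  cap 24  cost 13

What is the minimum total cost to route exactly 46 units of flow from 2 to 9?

shortest-cost path #1: 2→0→4→8→9 push 17 @ unit cost 13 (adds 221)
shortest-cost path #2: 2→7→8→9 push 2 @ unit cost 17 (adds 34)
shortest-cost path #3: 2→6→3→9 push 18 @ unit cost 20 (adds 360)
shortest-cost path #4: 2→3→9 push 3 @ unit cost 24 (adds 72)
shortest-cost path #5: 2→10→5→9 push 6 @ unit cost 30 (adds 180)
total cost = 867

Minimum cost for 46 units: 867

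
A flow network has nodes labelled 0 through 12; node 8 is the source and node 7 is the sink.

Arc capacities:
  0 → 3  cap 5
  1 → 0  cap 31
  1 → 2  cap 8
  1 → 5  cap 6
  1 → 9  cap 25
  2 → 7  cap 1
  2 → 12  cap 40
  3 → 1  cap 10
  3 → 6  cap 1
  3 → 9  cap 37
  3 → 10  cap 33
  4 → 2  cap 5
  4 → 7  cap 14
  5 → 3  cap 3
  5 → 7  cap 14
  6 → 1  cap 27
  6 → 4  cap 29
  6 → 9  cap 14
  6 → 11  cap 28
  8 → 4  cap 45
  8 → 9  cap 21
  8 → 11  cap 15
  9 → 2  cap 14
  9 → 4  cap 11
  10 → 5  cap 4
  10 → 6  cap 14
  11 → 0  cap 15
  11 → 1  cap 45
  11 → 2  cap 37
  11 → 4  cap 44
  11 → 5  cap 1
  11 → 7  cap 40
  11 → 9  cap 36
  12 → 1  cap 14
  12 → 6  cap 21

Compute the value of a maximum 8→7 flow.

augment #1: 8→4→7 bottleneck 14, total now 14
augment #2: 8→11→7 bottleneck 15, total now 29
augment #3: 8→4→2→7 bottleneck 1, total now 30
augment #4: 8→4→2→12→1→5→7 bottleneck 4, total now 34
augment #5: 8→9→2→12→1→5→7 bottleneck 2, total now 36
augment #6: 8→9→2→12→6→11→7 bottleneck 12, total now 48

Maximum flow value: 48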